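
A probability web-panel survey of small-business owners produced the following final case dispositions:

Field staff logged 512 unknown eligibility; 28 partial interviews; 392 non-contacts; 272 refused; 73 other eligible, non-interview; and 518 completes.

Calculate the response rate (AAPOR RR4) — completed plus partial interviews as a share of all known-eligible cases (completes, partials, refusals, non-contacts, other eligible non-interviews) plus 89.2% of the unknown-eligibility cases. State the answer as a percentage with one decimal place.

Top = 518 + 28 = 546
Eligible (known) = 518 + 28 + 272 + 392 + 73 = 1283
Eligible share of unknowns = 0.8920 × 512 = 456.70
Base = 1283 + 456.70 = 1739.70
RR4 = 546 / 1739.70 = 0.3138

31.4%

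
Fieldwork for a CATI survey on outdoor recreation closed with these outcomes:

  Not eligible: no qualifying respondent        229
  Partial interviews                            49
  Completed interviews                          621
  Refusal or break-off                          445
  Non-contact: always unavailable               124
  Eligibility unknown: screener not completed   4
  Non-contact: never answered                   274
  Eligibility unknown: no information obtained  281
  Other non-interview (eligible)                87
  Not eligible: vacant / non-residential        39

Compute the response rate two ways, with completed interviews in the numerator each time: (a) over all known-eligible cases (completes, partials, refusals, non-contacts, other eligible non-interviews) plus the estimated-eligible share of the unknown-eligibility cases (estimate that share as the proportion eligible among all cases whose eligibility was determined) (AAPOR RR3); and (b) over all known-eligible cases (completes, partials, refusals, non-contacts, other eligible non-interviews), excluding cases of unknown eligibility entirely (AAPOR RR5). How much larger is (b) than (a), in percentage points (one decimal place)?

5.1

No answer / not reached = 274 + 124 = 398
Undetermined eligibility = 4 + 281 = 285
Out of scope = 229 + 39 = 268
Numerator = 621
Known eligible = 621 + 49 + 445 + 398 + 87 = 1600
e = 1600 / (1600 + 268) = 1600 / 1868 = 0.8565
Estimated eligible among unknowns = 0.8565 × 285 = 244.10
Denom = 1600 + 244.10 = 1844.10
RR3 = 621 / 1844.10 = 0.3367
Denom = 621 + 49 + 445 + 398 + 87 = 1600
RR5 = 621 / 1600 = 0.3881
Difference = 38.81 − 33.67 = 5.14 percentage points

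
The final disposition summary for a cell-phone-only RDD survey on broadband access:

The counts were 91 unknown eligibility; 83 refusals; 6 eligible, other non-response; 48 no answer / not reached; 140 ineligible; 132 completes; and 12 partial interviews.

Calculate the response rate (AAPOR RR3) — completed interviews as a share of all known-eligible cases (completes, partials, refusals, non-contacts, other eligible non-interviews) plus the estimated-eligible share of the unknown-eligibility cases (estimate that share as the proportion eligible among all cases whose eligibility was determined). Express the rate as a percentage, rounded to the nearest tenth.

Numerator → 132
Known eligible → 132 + 12 + 83 + 48 + 6 = 281
e = 281 / (281 + 140) = 281 / 421 = 0.6675
Eligible share of unknowns → 0.6675 × 91 = 60.74
Base → 281 + 60.74 = 341.74
RR3 = 132 / 341.74 = 0.3863

38.6%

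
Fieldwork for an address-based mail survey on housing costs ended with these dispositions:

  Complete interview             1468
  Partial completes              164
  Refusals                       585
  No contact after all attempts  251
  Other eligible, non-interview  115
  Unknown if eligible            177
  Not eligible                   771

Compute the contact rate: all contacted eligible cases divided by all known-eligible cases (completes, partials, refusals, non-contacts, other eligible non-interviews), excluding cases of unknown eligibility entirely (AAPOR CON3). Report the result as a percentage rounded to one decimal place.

90.3%

Top = 1468 + 164 + 585 + 115 = 2332
Denominator = 1468 + 164 + 585 + 251 + 115 = 2583
CON3 = 2332 / 2583 = 0.9028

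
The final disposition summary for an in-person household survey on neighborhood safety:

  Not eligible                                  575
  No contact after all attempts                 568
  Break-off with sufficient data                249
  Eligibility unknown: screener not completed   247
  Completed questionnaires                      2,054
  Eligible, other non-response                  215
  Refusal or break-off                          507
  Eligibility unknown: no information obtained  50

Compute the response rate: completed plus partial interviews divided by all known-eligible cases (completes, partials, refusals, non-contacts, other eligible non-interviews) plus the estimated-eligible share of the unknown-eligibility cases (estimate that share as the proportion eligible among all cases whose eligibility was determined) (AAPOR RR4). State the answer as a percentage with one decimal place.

Undetermined eligibility = 247 + 50 = 297
Num: 2054 + 249 = 2303
Determined eligible: 2054 + 249 + 507 + 568 + 215 = 3593
e = 3593 / (3593 + 575) = 3593 / 4168 = 0.8620
Estimated eligible among unknowns: 0.8620 × 297 = 256.01
Base: 3593 + 256.01 = 3849.01
RR4 = 2303 / 3849.01 = 0.5983

59.8%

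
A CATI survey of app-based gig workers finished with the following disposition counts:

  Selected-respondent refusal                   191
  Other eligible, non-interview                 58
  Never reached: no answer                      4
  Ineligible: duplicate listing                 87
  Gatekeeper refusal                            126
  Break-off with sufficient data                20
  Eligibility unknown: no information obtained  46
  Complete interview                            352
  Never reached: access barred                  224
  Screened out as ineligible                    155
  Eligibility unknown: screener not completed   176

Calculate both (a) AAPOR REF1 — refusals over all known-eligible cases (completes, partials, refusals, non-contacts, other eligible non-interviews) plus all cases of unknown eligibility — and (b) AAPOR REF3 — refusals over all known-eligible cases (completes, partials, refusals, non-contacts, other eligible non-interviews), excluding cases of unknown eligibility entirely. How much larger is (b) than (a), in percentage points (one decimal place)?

Refused = 126 + 191 = 317
No answer / not reached = 4 + 224 = 228
Undetermined eligibility = 176 + 46 = 222
Not eligible = 155 + 87 = 242
Num → 317
Denom → 352 + 20 + 317 + 228 + 58 + 222 = 1197
REF1 = 317 / 1197 = 0.2648
Denom → 352 + 20 + 317 + 228 + 58 = 975
REF3 = 317 / 975 = 0.3251
Difference = 32.51 − 26.48 = 6.03 percentage points

6.0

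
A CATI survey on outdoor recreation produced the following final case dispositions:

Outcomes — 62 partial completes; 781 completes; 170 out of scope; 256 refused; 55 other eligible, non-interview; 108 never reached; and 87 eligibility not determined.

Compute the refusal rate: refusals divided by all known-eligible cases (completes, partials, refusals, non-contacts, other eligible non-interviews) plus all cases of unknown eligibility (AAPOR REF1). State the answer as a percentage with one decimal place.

19.0%

Num → 256
Denom → 781 + 62 + 256 + 108 + 55 + 87 = 1349
REF1 = 256 / 1349 = 0.1898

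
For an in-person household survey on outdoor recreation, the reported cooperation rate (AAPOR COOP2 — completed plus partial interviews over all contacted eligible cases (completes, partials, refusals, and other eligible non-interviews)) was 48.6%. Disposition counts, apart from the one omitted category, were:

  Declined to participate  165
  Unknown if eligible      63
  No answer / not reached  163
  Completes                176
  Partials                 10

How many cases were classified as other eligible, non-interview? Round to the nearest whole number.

32

Top: 176 + 10 = 186
COOP2 = 186 / D = 0.486
D = 186 / 0.486 = 382.7
Remaining denominator categories sum to 351
other eligible, non-interview = 382.7 − 351 ≈ 32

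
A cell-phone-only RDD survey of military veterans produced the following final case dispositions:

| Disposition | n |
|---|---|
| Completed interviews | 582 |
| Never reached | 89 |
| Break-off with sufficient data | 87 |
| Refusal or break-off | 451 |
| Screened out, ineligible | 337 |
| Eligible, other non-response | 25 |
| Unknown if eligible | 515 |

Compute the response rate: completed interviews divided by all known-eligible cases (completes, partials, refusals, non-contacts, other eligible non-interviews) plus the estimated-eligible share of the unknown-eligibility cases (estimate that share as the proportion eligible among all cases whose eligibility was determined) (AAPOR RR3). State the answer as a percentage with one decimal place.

35.5%

Numerator → 582
Eligible (known) → 582 + 87 + 451 + 89 + 25 = 1234
e = 1234 / (1234 + 337) = 1234 / 1571 = 0.7855
Eligible share of unknowns → 0.7855 × 515 = 404.53
Denom → 1234 + 404.53 = 1638.53
RR3 = 582 / 1638.53 = 0.3552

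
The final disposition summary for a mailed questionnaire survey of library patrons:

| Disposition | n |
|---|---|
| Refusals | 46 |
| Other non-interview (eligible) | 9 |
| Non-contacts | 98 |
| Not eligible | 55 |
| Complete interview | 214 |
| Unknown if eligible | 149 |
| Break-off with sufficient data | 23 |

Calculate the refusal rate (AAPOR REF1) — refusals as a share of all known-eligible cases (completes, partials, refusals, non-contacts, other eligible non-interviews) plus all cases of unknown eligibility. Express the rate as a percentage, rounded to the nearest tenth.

Top = 46
Denom = 214 + 23 + 46 + 98 + 9 + 149 = 539
REF1 = 46 / 539 = 0.0853

8.5%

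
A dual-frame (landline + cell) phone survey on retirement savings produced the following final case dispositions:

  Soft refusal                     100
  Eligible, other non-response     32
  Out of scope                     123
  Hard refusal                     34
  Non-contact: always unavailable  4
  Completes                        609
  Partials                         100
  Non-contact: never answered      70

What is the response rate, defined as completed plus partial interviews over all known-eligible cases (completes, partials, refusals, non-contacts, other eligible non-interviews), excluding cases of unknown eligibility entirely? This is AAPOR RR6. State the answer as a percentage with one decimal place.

Declined to participate = 34 + 100 = 134
Never reached = 70 + 4 = 74
Num → 609 + 100 = 709
Base → 609 + 100 + 134 + 74 + 32 = 949
RR6 = 709 / 949 = 0.7471

74.7%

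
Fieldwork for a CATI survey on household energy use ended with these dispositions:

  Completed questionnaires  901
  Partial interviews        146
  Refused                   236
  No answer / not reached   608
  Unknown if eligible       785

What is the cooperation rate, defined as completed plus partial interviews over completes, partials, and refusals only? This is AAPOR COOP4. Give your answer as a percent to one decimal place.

81.6%

Num: 901 + 146 = 1047
Denominator: 901 + 146 + 236 = 1283
COOP4 = 1047 / 1283 = 0.8161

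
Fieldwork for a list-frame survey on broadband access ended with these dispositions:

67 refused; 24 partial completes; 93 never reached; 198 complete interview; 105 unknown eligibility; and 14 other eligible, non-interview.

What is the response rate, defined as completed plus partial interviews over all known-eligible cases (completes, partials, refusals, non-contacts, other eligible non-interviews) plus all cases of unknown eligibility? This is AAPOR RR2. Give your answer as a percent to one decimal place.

44.3%

Numerator = 198 + 24 = 222
Base = 198 + 24 + 67 + 93 + 14 + 105 = 501
RR2 = 222 / 501 = 0.4431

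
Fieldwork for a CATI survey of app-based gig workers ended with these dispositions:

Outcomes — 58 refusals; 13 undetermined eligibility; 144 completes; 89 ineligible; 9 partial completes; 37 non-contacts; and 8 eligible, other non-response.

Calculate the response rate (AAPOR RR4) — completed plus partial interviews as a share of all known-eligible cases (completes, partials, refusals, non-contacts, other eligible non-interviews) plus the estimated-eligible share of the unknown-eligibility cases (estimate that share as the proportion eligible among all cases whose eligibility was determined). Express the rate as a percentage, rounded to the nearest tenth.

57.6%

Num: 144 + 9 = 153
Known eligible: 144 + 9 + 58 + 37 + 8 = 256
e = 256 / (256 + 89) = 256 / 345 = 0.7420
Estimated eligible among unknowns: 0.7420 × 13 = 9.65
Base: 256 + 9.65 = 265.65
RR4 = 153 / 265.65 = 0.5759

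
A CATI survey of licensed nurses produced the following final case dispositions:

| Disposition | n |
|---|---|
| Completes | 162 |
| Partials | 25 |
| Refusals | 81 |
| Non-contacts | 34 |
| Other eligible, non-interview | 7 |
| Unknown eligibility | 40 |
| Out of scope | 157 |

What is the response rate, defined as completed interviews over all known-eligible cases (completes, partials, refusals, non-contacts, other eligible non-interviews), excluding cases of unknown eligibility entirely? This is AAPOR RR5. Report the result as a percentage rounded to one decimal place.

Num → 162
Denom → 162 + 25 + 81 + 34 + 7 = 309
RR5 = 162 / 309 = 0.5243

52.4%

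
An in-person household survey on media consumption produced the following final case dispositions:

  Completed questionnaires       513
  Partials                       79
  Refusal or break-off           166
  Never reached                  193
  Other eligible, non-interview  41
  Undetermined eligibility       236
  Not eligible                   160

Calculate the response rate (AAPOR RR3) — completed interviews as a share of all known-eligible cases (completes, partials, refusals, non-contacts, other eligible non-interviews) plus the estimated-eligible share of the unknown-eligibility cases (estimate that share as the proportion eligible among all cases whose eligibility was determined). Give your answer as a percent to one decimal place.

42.9%

Top → 513
Determined eligible → 513 + 79 + 166 + 193 + 41 = 992
e = 992 / (992 + 160) = 992 / 1152 = 0.8611
Estimated eligible among unknowns → 0.8611 × 236 = 203.22
Denom → 992 + 203.22 = 1195.22
RR3 = 513 / 1195.22 = 0.4292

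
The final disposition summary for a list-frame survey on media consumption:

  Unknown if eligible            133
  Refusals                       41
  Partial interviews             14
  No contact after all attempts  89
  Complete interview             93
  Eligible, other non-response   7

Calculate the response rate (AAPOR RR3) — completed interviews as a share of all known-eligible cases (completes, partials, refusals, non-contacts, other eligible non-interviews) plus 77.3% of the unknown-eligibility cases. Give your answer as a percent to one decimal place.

26.8%

Num: 93
Eligible (known): 93 + 14 + 41 + 89 + 7 = 244
Estimated eligible among unknowns: 0.7730 × 133 = 102.81
Denom: 244 + 102.81 = 346.81
RR3 = 93 / 346.81 = 0.2682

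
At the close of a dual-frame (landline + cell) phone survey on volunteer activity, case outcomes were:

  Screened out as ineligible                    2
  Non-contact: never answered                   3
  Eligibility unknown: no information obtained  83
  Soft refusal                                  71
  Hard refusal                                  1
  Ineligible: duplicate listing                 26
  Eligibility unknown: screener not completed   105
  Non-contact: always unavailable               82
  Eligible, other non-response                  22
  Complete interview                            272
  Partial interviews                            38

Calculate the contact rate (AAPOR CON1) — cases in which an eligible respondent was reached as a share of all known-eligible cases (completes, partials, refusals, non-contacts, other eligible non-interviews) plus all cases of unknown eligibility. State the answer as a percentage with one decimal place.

Refusal or break-off = 1 + 71 = 72
Non-contacts = 3 + 82 = 85
Undetermined eligibility = 105 + 83 = 188
Screened out, ineligible = 2 + 26 = 28
Num → 272 + 38 + 72 + 22 = 404
Denom → 272 + 38 + 72 + 85 + 22 + 188 = 677
CON1 = 404 / 677 = 0.5968

59.7%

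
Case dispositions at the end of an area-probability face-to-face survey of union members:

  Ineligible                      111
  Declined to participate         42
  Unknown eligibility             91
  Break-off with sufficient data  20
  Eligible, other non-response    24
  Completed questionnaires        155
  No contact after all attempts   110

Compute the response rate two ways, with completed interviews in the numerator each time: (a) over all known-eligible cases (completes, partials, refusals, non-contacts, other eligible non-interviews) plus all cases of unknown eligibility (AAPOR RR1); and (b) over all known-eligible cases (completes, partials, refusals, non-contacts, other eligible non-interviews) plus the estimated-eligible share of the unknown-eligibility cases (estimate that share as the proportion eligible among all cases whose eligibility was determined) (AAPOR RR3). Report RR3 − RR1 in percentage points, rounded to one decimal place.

1.8

Top → 155
Denominator → 155 + 20 + 42 + 110 + 24 + 91 = 442
RR1 = 155 / 442 = 0.3507
Determined eligible → 155 + 20 + 42 + 110 + 24 = 351
e = 351 / (351 + 111) = 351 / 462 = 0.7597
e × U → 0.7597 × 91 = 69.13
Denominator → 351 + 69.13 = 420.13
RR3 = 155 / 420.13 = 0.3689
Difference = 36.89 − 35.07 = 1.82 percentage points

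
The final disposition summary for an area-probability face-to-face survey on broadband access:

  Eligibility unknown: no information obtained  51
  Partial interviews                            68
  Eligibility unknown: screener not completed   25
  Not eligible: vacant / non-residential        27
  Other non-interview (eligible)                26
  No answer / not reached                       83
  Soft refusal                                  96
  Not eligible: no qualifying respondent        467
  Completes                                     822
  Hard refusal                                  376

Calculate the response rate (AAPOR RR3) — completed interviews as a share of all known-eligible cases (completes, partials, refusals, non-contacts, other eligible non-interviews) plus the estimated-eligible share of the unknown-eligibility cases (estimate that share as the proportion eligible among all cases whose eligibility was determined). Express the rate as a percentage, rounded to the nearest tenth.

53.8%

Refusals = 376 + 96 = 472
Unknown eligibility = 25 + 51 = 76
Ineligible = 467 + 27 = 494
Numerator → 822
Known eligible → 822 + 68 + 472 + 83 + 26 = 1471
e = 1471 / (1471 + 494) = 1471 / 1965 = 0.7486
Eligible share of unknowns → 0.7486 × 76 = 56.89
Denominator → 1471 + 56.89 = 1527.89
RR3 = 822 / 1527.89 = 0.5380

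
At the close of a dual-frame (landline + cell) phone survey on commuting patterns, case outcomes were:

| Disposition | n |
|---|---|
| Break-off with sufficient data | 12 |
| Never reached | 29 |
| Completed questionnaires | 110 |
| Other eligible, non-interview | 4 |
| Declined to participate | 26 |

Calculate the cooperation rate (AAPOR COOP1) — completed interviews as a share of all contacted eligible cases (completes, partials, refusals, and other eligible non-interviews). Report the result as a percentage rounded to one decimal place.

Numerator: 110
Denominator: 110 + 12 + 26 + 4 = 152
COOP1 = 110 / 152 = 0.7237

72.4%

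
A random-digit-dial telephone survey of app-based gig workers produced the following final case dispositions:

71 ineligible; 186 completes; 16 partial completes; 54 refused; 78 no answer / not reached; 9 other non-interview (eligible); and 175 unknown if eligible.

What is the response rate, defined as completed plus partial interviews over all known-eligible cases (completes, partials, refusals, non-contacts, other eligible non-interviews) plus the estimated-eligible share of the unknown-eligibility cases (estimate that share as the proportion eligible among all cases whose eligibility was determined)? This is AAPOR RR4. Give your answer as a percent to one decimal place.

41.4%

Numerator → 186 + 16 = 202
Determined eligible → 186 + 16 + 54 + 78 + 9 = 343
e = 343 / (343 + 71) = 343 / 414 = 0.8285
Eligible share of unknowns → 0.8285 × 175 = 144.99
Denom → 343 + 144.99 = 487.99
RR4 = 202 / 487.99 = 0.4139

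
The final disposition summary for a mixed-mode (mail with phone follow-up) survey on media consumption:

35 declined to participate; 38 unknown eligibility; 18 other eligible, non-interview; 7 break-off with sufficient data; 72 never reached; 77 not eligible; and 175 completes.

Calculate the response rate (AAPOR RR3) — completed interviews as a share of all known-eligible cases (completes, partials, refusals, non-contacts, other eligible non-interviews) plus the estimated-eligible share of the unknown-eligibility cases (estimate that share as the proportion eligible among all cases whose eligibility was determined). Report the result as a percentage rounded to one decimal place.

51.9%

Numerator: 175
Known eligible: 175 + 7 + 35 + 72 + 18 = 307
e = 307 / (307 + 77) = 307 / 384 = 0.7995
e × U: 0.7995 × 38 = 30.38
Denominator: 307 + 30.38 = 337.38
RR3 = 175 / 337.38 = 0.5187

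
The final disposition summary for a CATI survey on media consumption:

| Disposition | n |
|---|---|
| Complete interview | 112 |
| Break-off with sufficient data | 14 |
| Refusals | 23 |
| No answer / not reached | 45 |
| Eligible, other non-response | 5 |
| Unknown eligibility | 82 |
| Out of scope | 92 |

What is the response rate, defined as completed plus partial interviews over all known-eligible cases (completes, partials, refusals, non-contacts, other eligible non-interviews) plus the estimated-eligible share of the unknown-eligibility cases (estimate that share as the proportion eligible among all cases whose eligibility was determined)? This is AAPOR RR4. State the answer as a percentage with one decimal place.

Top: 112 + 14 = 126
Determined eligible: 112 + 14 + 23 + 45 + 5 = 199
e = 199 / (199 + 92) = 199 / 291 = 0.6838
Eligible share of unknowns: 0.6838 × 82 = 56.07
Base: 199 + 56.07 = 255.07
RR4 = 126 / 255.07 = 0.4940

49.4%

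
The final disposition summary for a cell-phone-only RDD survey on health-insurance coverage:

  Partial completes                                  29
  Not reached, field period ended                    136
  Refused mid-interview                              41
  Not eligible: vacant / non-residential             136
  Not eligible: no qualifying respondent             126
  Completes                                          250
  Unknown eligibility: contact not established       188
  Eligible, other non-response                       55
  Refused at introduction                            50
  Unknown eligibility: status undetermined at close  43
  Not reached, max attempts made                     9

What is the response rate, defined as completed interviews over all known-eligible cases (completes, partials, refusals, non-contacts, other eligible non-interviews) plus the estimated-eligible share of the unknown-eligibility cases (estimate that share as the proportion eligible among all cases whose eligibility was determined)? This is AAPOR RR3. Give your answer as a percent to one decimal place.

34.3%

Refusals = 50 + 41 = 91
Non-contacts = 136 + 9 = 145
Eligibility not determined = 188 + 43 = 231
Not eligible = 126 + 136 = 262
Num = 250
Eligible (known) = 250 + 29 + 91 + 145 + 55 = 570
e = 570 / (570 + 262) = 570 / 832 = 0.6851
e × U = 0.6851 × 231 = 158.26
Base = 570 + 158.26 = 728.26
RR3 = 250 / 728.26 = 0.3433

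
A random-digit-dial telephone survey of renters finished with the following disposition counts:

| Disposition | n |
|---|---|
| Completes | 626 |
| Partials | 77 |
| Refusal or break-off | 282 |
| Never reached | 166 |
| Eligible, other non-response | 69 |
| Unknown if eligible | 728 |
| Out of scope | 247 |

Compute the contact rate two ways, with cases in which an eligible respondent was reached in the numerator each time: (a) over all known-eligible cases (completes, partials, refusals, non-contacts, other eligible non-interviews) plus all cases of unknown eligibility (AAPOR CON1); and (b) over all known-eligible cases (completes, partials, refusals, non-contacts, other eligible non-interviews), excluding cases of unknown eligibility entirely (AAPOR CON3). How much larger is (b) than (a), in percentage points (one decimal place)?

Num = 626 + 77 + 282 + 69 = 1054
Denom = 626 + 77 + 282 + 166 + 69 + 728 = 1948
CON1 = 1054 / 1948 = 0.5411
Denom = 626 + 77 + 282 + 166 + 69 = 1220
CON3 = 1054 / 1220 = 0.8639
Difference = 86.39 − 54.11 = 32.28 percentage points

32.3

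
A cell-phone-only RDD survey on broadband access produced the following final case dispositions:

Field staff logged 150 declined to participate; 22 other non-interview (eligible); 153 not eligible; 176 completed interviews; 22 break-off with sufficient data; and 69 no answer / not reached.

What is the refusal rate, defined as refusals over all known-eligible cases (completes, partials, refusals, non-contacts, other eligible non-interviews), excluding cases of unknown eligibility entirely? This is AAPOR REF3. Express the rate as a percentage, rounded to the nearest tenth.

34.2%

Num: 150
Base: 176 + 22 + 150 + 69 + 22 = 439
REF3 = 150 / 439 = 0.3417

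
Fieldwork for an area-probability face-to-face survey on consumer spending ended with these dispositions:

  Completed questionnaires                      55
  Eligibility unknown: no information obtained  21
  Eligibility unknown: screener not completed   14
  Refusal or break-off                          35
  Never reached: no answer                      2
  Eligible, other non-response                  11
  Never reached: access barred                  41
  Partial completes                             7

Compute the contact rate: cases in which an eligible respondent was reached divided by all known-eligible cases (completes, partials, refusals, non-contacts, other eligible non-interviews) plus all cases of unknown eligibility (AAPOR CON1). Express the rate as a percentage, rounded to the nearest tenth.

No answer / not reached = 2 + 41 = 43
Unknown if eligible = 14 + 21 = 35
Numerator: 55 + 7 + 35 + 11 = 108
Denominator: 55 + 7 + 35 + 43 + 11 + 35 = 186
CON1 = 108 / 186 = 0.5806

58.1%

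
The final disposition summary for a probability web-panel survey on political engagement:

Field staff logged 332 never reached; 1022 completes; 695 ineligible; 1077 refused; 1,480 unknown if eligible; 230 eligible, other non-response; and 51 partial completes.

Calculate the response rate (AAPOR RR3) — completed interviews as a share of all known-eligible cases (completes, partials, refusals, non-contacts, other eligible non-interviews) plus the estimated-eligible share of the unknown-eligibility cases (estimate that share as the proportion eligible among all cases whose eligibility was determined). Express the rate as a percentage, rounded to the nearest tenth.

26.3%

Top: 1022
Determined eligible: 1022 + 51 + 1077 + 332 + 230 = 2712
e = 2712 / (2712 + 695) = 2712 / 3407 = 0.7960
Eligible share of unknowns: 0.7960 × 1480 = 1178.08
Base: 2712 + 1178.08 = 3890.08
RR3 = 1022 / 3890.08 = 0.2627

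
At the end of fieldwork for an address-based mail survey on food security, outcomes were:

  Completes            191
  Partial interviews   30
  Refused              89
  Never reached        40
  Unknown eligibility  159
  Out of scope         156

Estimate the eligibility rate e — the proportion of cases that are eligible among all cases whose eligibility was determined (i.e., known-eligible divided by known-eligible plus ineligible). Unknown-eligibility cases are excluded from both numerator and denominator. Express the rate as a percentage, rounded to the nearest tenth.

69.2%

Known eligible = 191 + 30 + 89 + 40 = 350
e = 350 / (350 + 156) = 350 / 506 = 0.6917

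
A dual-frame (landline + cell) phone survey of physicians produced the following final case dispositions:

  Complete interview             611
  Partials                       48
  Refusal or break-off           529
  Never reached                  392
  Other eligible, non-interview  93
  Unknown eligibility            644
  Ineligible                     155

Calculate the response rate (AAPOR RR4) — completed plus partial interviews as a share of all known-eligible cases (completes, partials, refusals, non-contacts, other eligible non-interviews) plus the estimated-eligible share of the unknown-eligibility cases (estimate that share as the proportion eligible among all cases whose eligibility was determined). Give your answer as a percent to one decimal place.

29.1%

Numerator: 611 + 48 = 659
Known eligible: 611 + 48 + 529 + 392 + 93 = 1673
e = 1673 / (1673 + 155) = 1673 / 1828 = 0.9152
Eligible share of unknowns: 0.9152 × 644 = 589.39
Denominator: 1673 + 589.39 = 2262.39
RR4 = 659 / 2262.39 = 0.2913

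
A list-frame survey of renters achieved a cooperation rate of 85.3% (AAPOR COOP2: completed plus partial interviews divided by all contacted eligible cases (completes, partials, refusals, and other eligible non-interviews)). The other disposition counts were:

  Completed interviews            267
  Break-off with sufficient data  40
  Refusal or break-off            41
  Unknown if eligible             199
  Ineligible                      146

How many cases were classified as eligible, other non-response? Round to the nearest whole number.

12

Top = 267 + 40 = 307
COOP2 = 307 / D = 0.853
D = 307 / 0.853 = 359.9
Other denominator terms total 348
eligible, other non-response = 359.9 − 348 ≈ 12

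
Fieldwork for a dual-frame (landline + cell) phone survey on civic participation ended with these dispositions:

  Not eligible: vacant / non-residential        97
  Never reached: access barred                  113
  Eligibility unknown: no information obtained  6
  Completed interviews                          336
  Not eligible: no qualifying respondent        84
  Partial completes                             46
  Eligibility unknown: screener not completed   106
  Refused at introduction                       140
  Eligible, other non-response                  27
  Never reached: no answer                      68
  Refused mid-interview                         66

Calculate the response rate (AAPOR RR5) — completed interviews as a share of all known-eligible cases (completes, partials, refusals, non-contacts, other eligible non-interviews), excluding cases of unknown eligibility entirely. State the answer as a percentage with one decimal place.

42.2%

Declined to participate = 140 + 66 = 206
No answer / not reached = 68 + 113 = 181
Unknown eligibility = 106 + 6 = 112
Out of scope = 84 + 97 = 181
Top: 336
Base: 336 + 46 + 206 + 181 + 27 = 796
RR5 = 336 / 796 = 0.4221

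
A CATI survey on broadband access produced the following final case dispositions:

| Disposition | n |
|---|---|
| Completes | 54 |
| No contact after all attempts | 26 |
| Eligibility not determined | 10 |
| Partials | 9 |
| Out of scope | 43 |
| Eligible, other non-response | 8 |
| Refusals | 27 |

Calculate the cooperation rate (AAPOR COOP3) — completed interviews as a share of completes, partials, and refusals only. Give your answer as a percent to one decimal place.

60.0%

Num: 54
Base: 54 + 9 + 27 = 90
COOP3 = 54 / 90 = 0.6000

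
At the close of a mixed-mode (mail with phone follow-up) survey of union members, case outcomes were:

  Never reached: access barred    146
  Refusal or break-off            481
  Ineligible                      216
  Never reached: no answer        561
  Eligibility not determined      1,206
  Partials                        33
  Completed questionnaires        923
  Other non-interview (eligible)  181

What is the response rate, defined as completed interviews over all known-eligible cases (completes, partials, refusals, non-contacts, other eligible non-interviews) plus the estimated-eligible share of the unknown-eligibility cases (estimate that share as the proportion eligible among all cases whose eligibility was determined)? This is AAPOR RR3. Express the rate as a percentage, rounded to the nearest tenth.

Non-contacts = 561 + 146 = 707
Num = 923
Known eligible = 923 + 33 + 481 + 707 + 181 = 2325
e = 2325 / (2325 + 216) = 2325 / 2541 = 0.9150
Estimated eligible among unknowns = 0.9150 × 1206 = 1103.49
Base = 2325 + 1103.49 = 3428.49
RR3 = 923 / 3428.49 = 0.2692

26.9%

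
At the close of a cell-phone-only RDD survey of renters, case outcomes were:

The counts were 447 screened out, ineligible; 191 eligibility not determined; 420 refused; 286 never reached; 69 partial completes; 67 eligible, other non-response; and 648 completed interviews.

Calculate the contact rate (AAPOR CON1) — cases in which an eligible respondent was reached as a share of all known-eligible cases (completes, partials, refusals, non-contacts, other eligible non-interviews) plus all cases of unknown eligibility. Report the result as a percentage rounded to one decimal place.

71.6%

Top: 648 + 69 + 420 + 67 = 1204
Base: 648 + 69 + 420 + 286 + 67 + 191 = 1681
CON1 = 1204 / 1681 = 0.7162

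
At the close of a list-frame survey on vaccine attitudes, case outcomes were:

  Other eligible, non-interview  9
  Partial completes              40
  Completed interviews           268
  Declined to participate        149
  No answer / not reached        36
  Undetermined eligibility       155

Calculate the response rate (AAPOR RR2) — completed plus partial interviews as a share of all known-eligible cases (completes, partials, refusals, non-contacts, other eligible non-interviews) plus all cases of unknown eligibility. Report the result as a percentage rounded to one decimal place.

46.9%

Numerator → 268 + 40 = 308
Denominator → 268 + 40 + 149 + 36 + 9 + 155 = 657
RR2 = 308 / 657 = 0.4688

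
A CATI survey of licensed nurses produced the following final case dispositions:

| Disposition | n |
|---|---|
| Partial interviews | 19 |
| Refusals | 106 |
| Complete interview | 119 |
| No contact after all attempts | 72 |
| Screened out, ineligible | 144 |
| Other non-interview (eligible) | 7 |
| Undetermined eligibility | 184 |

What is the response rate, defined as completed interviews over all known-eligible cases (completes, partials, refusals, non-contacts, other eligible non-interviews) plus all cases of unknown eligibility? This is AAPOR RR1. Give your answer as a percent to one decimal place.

23.5%

Top = 119
Denom = 119 + 19 + 106 + 72 + 7 + 184 = 507
RR1 = 119 / 507 = 0.2347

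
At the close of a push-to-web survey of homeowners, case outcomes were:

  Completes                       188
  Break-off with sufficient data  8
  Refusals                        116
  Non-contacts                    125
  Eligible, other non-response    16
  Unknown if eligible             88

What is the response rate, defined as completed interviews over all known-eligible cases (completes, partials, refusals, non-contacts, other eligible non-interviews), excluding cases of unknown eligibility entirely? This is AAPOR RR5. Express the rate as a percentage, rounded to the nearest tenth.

41.5%

Num = 188
Denominator = 188 + 8 + 116 + 125 + 16 = 453
RR5 = 188 / 453 = 0.4150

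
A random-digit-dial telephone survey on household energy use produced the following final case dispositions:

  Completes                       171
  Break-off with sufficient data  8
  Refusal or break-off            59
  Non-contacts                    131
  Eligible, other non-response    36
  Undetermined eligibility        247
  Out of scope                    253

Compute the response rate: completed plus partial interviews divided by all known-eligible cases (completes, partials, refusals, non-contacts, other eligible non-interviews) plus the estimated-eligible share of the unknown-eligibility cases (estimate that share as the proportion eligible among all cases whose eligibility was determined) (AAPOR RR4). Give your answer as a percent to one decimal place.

32.1%

Top = 171 + 8 = 179
Known eligible = 171 + 8 + 59 + 131 + 36 = 405
e = 405 / (405 + 253) = 405 / 658 = 0.6155
Estimated eligible among unknowns = 0.6155 × 247 = 152.03
Denominator = 405 + 152.03 = 557.03
RR4 = 179 / 557.03 = 0.3213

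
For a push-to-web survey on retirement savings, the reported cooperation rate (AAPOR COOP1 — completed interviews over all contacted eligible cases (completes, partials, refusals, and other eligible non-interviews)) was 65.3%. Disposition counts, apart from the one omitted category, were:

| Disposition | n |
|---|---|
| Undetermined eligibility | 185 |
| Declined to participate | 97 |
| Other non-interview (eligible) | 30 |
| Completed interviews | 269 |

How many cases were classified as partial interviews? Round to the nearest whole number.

16

COOP1 = 269 / D = 0.653
D = 269 / 0.653 = 411.9
Other denominator terms total 396
partial interviews = 411.9 − 396 ≈ 16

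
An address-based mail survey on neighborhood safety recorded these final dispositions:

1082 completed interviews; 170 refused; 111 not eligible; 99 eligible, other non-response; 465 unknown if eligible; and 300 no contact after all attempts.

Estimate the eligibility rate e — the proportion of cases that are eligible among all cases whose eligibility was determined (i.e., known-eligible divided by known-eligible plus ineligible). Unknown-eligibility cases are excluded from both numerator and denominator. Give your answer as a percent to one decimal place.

Known eligible = 1082 + 170 + 300 + 99 = 1651
e = 1651 / (1651 + 111) = 1651 / 1762 = 0.9370

93.7%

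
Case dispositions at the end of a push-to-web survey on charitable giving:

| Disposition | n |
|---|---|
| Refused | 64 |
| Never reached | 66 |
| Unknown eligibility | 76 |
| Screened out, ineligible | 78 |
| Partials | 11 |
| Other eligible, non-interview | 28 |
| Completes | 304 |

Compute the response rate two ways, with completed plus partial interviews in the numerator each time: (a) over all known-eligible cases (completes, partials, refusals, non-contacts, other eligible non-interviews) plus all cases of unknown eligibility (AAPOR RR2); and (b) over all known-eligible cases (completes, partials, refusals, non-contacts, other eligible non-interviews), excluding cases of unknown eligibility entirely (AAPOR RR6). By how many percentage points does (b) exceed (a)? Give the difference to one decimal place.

Numerator = 304 + 11 = 315
Base = 304 + 11 + 64 + 66 + 28 + 76 = 549
RR2 = 315 / 549 = 0.5738
Base = 304 + 11 + 64 + 66 + 28 = 473
RR6 = 315 / 473 = 0.6660
Difference = 66.60 − 57.38 = 9.22 percentage points

9.2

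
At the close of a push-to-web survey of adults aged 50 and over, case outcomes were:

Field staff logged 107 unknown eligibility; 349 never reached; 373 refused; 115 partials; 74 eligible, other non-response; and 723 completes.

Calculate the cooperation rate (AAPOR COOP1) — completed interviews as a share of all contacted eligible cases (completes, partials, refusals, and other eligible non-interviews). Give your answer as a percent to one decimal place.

Top: 723
Base: 723 + 115 + 373 + 74 = 1285
COOP1 = 723 / 1285 = 0.5626

56.3%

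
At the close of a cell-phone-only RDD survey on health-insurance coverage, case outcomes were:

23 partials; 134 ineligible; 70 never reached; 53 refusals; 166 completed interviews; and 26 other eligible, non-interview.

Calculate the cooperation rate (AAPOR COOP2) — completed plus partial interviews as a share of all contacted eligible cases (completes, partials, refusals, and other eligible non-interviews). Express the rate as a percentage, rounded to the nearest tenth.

Num → 166 + 23 = 189
Base → 166 + 23 + 53 + 26 = 268
COOP2 = 189 / 268 = 0.7052

70.5%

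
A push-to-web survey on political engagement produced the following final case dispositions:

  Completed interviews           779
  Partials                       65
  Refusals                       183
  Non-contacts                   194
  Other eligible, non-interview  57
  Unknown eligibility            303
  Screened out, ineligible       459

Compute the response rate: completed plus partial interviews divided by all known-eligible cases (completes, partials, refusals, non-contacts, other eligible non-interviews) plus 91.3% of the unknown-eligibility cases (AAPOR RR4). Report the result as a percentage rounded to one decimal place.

54.3%

Numerator: 779 + 65 = 844
Known eligible: 779 + 65 + 183 + 194 + 57 = 1278
Eligible share of unknowns: 0.9130 × 303 = 276.64
Denominator: 1278 + 276.64 = 1554.64
RR4 = 844 / 1554.64 = 0.5429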